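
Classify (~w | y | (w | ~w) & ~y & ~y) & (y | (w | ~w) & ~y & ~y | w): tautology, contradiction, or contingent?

tautology

(~w | y | (w | ~w) & ~y & ~y) & (y | (w | ~w) & ~y & ~y | w)
= y | (w | ~w) & ~y & ~y | ~w & w   (distribution)
= y | ~y & ~y | ~w & w   (complement / identity)
= y | ~y | ~w & w   (idempotence)
= y | ~y   (complement / identity)
= 1   (complement)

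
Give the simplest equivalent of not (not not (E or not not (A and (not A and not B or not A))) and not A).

not E or A

not (not not (E or not not (A and (not A and not B or not A))) and not A)
= not (not not (E or not not (A and not A)) and not A)
= not (not not (E or A and not A) and not A)
= not (not not E and not A)
= not E or A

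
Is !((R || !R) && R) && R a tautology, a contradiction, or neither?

contradiction

!((R || !R) && R) && R
= !R && R
= false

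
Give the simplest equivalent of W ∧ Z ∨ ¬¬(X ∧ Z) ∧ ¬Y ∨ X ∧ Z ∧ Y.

(W ∨ X) ∧ Z

W ∧ Z ∨ ¬¬(X ∧ Z) ∧ ¬Y ∨ X ∧ Z ∧ Y
= W ∧ Z ∨ X ∧ Z ∧ ¬Y ∨ X ∧ Z ∧ Y
= W ∧ Z ∨ X ∧ Z
= (W ∨ X) ∧ Z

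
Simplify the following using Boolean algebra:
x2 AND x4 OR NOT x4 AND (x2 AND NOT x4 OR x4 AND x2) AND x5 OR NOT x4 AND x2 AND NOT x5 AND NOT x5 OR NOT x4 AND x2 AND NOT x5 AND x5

x2 AND x4 OR NOT x4 AND (x2 AND NOT x4 OR x4 AND x2) AND x5 OR NOT x4 AND x2 AND NOT x5 AND NOT x5 OR NOT x4 AND x2 AND NOT x5 AND x5
= x2 AND x4 OR NOT x4 AND (x2 AND NOT x4 OR x4 AND x2) AND x5 OR NOT x4 AND x2 AND NOT x5   (distribution)
= x2 AND x4 OR NOT x4 AND x2 AND x5 OR NOT x4 AND x2 AND NOT x5   (distribution)
= x2 AND x4 OR NOT x4 AND x2   (distribution)
= x2   (distribution)

x2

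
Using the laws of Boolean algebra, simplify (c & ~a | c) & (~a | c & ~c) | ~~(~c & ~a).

(c & ~a | c) & (~a | c & ~c) | ~~(~c & ~a)
= (c & ~a | c) & (~a | c & ~c) | ~c & ~a
= c & (~a | c & ~c) | ~c & ~a
= c & ~a | ~c & ~a
= ~a

~a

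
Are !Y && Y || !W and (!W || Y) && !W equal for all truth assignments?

E1: !Y && Y || !W
    = !W   (complement / identity)
E2: (!W || Y) && !W
    = !W   (absorption)
Both reduce to !W, so they are equivalent.

Yes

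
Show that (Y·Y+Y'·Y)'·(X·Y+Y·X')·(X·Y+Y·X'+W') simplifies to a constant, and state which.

0

(Y·Y+Y'·Y)'·(X·Y+Y·X')·(X·Y+Y·X'+W')
= (Y·Y+Y'·Y)'·(X·Y+Y·X')   [absorption]
= Y'·(X·Y+Y·X')   [distribution]
= Y'·Y   [distribution]
= 0   [complement]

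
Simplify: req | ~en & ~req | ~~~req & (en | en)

req | ~en & ~req | ~~~req & (en | en)
= req | ~en & ~req | ~req & (en | en)   (double negation)
= req | ~en & ~req | ~req & en   (idempotence)
= req | ~req   (distribution)
= 1   (complement)

1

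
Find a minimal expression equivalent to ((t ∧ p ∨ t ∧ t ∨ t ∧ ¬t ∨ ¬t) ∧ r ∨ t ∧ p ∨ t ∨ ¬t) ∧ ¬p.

¬p

((t ∧ p ∨ t ∧ t ∨ t ∧ ¬t ∨ ¬t) ∧ r ∨ t ∧ p ∨ t ∨ ¬t) ∧ ¬p
= ((t ∧ p ∨ t ∨ ¬t) ∧ r ∨ t ∧ p ∨ t ∨ ¬t) ∧ ¬p   (distribution)
= (t ∧ p ∨ t ∨ ¬t) ∧ ¬p   (absorption)
= (t ∨ ¬t) ∧ ¬p   (absorption)
= ¬p   (complement / identity)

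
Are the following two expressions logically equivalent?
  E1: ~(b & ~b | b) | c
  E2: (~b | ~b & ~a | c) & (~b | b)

Yes

E1: ~(b & ~b | b) | c
    = ~b | c   — complement / identity
E2: (~b | ~b & ~a | c) & (~b | b)
    = ~b | ~b & ~a | c   — complement / identity
    = ~b | c   — absorption
Both reduce to ~b | c, so they are equivalent.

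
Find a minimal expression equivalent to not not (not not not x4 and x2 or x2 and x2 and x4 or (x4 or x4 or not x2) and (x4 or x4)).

x2 or x4

not not (not not not x4 and x2 or x2 and x2 and x4 or (x4 or x4 or not x2) and (x4 or x4))
= not not (not not not x4 and x2 or x2 and x2 and x4 or x4 or x4)   (absorption)
= not not (not x4 and x2 or x2 and x2 and x4 or x4 or x4)   (double negation)
= not not (not x4 and x2 or x2 and x4 or x4 or x4)   (idempotence)
= not not (x2 or x4 or x4)   (distribution)
= not not (x2 or x4)   (idempotence)
= x2 or x4   (double negation)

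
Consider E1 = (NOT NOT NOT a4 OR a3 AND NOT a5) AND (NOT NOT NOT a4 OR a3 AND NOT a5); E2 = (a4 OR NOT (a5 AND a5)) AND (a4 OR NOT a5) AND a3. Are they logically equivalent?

E1: (NOT NOT NOT a4 OR a3 AND NOT a5) AND (NOT NOT NOT a4 OR a3 AND NOT a5)
    = NOT NOT NOT a4 OR a3 AND NOT a5   — idempotence
    = NOT a4 OR a3 AND NOT a5   — double negation
E2: (a4 OR NOT (a5 AND a5)) AND (a4 OR NOT a5) AND a3
    = (a4 OR NOT a5) AND (a4 OR NOT a5) AND a3   — idempotence
    = (a4 OR NOT a5) AND a3   — idempotence
These differ: at a3=0, a4=0, a5=0, E1 = 1 but E2 = 0.

No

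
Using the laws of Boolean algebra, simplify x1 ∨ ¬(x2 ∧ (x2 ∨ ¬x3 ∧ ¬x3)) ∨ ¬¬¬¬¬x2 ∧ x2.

x1 ∨ ¬(x2 ∧ (x2 ∨ ¬x3 ∧ ¬x3)) ∨ ¬¬¬¬¬x2 ∧ x2
= x1 ∨ ¬(x2 ∧ (x2 ∨ ¬x3 ∧ ¬x3)) ∨ ¬¬¬x2 ∧ x2   — double negation
= x1 ∨ ¬(x2 ∧ (x2 ∨ ¬x3 ∧ ¬x3)) ∨ ¬x2 ∧ x2   — double negation
= x1 ∨ ¬(x2 ∧ (x2 ∨ ¬x3)) ∨ ¬x2 ∧ x2   — idempotence
= x1 ∨ ¬x2 ∨ ¬x2 ∧ x2   — absorption
= x1 ∨ ¬x2   — complement / identity

x1 ∨ ¬x2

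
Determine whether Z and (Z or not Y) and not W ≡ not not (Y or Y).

No

E1: Z and (Z or not Y) and not W
    = Z and not W   [absorption]
E2: not not (Y or Y)
    = not not Y   [idempotence]
    = Y   [double negation]
These differ: at W=1, Y=1, Z=0, E1 = 0 but E2 = 1.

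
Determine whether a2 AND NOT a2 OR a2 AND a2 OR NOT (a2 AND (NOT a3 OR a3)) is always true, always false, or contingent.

always true

a2 AND NOT a2 OR a2 AND a2 OR NOT (a2 AND (NOT a3 OR a3))
= a2 OR NOT (a2 AND (NOT a3 OR a3))   — distribution
= a2 OR NOT a2   — complement / identity
= TRUE   — complement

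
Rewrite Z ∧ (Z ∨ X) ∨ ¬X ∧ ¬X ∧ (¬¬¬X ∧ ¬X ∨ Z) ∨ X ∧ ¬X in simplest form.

Z ∨ ¬X

Z ∧ (Z ∨ X) ∨ ¬X ∧ ¬X ∧ (¬¬¬X ∧ ¬X ∨ Z) ∨ X ∧ ¬X
= Z ∧ (Z ∨ X) ∨ ¬X ∧ ¬X ∧ (¬X ∧ ¬X ∨ Z) ∨ X ∧ ¬X   [double negation]
= Z ∧ (Z ∨ X) ∨ ¬X ∧ ¬X ∨ X ∧ ¬X   [absorption]
= Z ∨ ¬X ∧ ¬X ∨ X ∧ ¬X   [absorption]
= Z ∨ ¬X   [distribution]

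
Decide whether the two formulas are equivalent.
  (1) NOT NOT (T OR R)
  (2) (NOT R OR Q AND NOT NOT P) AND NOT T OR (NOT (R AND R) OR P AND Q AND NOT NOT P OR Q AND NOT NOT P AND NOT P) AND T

No

E1: NOT NOT (T OR R)
    = T OR R
E2: (NOT R OR Q AND NOT NOT P) AND NOT T OR (NOT (R AND R) OR P AND Q AND NOT NOT P OR Q AND NOT NOT P AND NOT P) AND T
    = (NOT R OR Q AND NOT NOT P) AND NOT T OR (NOT (R AND R) OR Q AND NOT NOT P) AND T
    = (NOT R OR Q AND NOT NOT P) AND NOT T OR (NOT R OR Q AND NOT NOT P) AND T
    = NOT R OR Q AND NOT NOT P
    = NOT R OR Q AND P
These differ: at P=0, Q=1, R=0, T=0, E1 = 0 but E2 = 1.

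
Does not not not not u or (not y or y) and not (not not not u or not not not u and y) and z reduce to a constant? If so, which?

no

not not not not u or (not y or y) and not (not not not u or not not not u and y) and z
= not not not not u or (not y or y) and not not not not u and z   — absorption
= not not not not u or not not not not u and z   — complement / identity
= not not u or not not not not u and z   — double negation
= not not u or not not u and z   — double negation
= not not u   — absorption
= u   — double negation
This depends on u, so it is not a constant.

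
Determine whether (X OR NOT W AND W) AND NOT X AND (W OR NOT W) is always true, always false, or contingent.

always false

(X OR NOT W AND W) AND NOT X AND (W OR NOT W)
= (X OR NOT W AND W) AND NOT X   — complement / identity
= X AND NOT X   — complement / identity
= FALSE   — complement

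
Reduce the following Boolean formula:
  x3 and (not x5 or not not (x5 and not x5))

x3 and not x5

x3 and (not x5 or not not (x5 and not x5))
= x3 and (not x5 or x5 and not x5)
= x3 and not x5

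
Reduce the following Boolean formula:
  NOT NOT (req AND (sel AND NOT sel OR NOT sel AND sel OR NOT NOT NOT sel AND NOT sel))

NOT NOT (req AND (sel AND NOT sel OR NOT sel AND sel OR NOT NOT NOT sel AND NOT sel))
= NOT NOT (req AND (sel AND NOT sel OR NOT NOT NOT sel AND NOT sel))   — complement / identity
= NOT NOT (req AND (sel AND NOT sel OR NOT sel AND NOT sel))   — double negation
= NOT NOT (req AND NOT sel)   — distribution
= req AND NOT sel   — double negation

req AND NOT sel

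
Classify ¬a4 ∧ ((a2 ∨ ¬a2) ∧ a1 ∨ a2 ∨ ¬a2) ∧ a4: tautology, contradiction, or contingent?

¬a4 ∧ ((a2 ∨ ¬a2) ∧ a1 ∨ a2 ∨ ¬a2) ∧ a4
= ¬a4 ∧ (a2 ∨ ¬a2) ∧ a4   — absorption
= ¬a4 ∧ a4   — complement / identity
= False   — complement

contradiction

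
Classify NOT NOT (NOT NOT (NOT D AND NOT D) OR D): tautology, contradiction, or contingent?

NOT NOT (NOT NOT (NOT D AND NOT D) OR D)
= NOT NOT (NOT D AND NOT D) OR D   — double negation
= NOT D AND NOT D OR D   — double negation
= NOT D OR D   — idempotence
= TRUE   — complement

tautology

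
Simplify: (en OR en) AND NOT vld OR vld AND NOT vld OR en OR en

en

(en OR en) AND NOT vld OR vld AND NOT vld OR en OR en
= (en OR en) AND NOT vld OR en OR en   — complement / identity
= en OR en   — absorption
= en   — idempotence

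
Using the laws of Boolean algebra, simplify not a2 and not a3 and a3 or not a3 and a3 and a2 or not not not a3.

not a3

not a2 and not a3 and a3 or not a3 and a3 and a2 or not not not a3
= not a3 and a3 or not not not a3
= not not not a3
= not a3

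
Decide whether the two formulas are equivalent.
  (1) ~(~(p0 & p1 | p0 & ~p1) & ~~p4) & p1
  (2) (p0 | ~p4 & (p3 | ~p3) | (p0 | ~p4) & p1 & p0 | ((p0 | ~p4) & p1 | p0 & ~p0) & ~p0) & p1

Yes

E1: ~(~(p0 & p1 | p0 & ~p1) & ~~p4) & p1
    = (p0 & p1 | p0 & ~p1 | ~p4) & p1   [De Morgan]
    = (p0 | ~p4) & p1   [distribution]
E2: (p0 | ~p4 & (p3 | ~p3) | (p0 | ~p4) & p1 & p0 | ((p0 | ~p4) & p1 | p0 & ~p0) & ~p0) & p1
    = (p0 | ~p4 & (p3 | ~p3) | (p0 | ~p4) & p1 & p0 | (p0 | ~p4) & p1 & ~p0) & p1   [complement / identity]
    = (p0 | ~p4 & (p3 | ~p3) | (p0 | ~p4) & p1) & p1   [distribution]
    = (p0 | ~p4 | (p0 | ~p4) & p1) & p1   [complement / identity]
    = (p0 | ~p4) & p1   [absorption]
Both reduce to (p0 | ~p4) & p1, so they are equivalent.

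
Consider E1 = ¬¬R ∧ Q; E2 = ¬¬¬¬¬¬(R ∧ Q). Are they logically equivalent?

E1: ¬¬R ∧ Q
    = R ∧ Q   — double negation
E2: ¬¬¬¬¬¬(R ∧ Q)
    = ¬¬¬¬(R ∧ Q)   — double negation
    = ¬¬(R ∧ Q)   — double negation
    = R ∧ Q   — double negation
Both reduce to R ∧ Q, so they are equivalent.

Yes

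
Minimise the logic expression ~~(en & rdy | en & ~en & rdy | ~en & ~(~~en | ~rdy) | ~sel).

~~(en & rdy | en & ~en & rdy | ~en & ~(~~en | ~rdy) | ~sel)
= ~~(en & rdy | en & ~en & rdy | ~en & ~en & rdy | ~sel)
= ~~(en & rdy | ~en & rdy | ~sel)
= ~~(rdy | ~sel)
= rdy | ~sel

rdy | ~sel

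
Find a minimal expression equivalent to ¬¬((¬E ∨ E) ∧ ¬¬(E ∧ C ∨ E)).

¬¬((¬E ∨ E) ∧ ¬¬(E ∧ C ∨ E))
= ¬¬¬¬(E ∧ C ∨ E)   [complement / identity]
= ¬¬¬¬E   [absorption]
= ¬¬E   [double negation]
= E   [double negation]

E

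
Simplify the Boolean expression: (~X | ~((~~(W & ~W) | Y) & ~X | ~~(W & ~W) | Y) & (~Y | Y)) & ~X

(~X | ~((~~(W & ~W) | Y) & ~X | ~~(W & ~W) | Y) & (~Y | Y)) & ~X
= (~X | ~(~~(W & ~W) | Y) & (~Y | Y)) & ~X   [absorption]
= (~X | ~(~~(W & ~W) | Y)) & ~X   [complement / identity]
= (~X | ~(W & ~W | Y)) & ~X   [double negation]
= (~X | ~Y) & ~X   [complement / identity]
= ~X   [absorption]

~X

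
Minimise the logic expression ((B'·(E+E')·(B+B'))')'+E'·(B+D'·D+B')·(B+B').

B'+E'

((B'·(E+E')·(B+B'))')'+E'·(B+D'·D+B')·(B+B')
= ((B'·(E+E'))')'+E'·(B+D'·D+B')·(B+B')
= ((B'·(E+E'))')'+E'·(B+B')·(B+B')
= ((B'·(E+E'))')'+E'·(B+B')
= ((B'·(E+E'))')'+E'
= ((B')')'+E'
= B'+E'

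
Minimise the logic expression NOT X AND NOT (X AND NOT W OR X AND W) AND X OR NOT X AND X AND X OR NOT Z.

NOT Z

NOT X AND NOT (X AND NOT W OR X AND W) AND X OR NOT X AND X AND X OR NOT Z
= NOT X AND NOT X AND X OR NOT X AND X AND X OR NOT Z   (distribution)
= NOT X AND X OR NOT Z   (distribution)
= NOT Z   (complement / identity)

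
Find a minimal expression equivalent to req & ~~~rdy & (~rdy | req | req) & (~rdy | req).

req & ~~~rdy & (~rdy | req | req) & (~rdy | req)
= req & ~~~rdy & (~rdy | req) & (~rdy | req)   (idempotence)
= req & ~~~rdy & (~rdy | req)   (idempotence)
= req & ~rdy & (~rdy | req)   (double negation)
= req & ~rdy   (absorption)

req & ~rdy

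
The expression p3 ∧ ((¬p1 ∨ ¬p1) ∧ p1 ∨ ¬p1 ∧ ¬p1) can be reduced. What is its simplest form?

p3 ∧ ¬p1

p3 ∧ ((¬p1 ∨ ¬p1) ∧ p1 ∨ ¬p1 ∧ ¬p1)
= p3 ∧ (¬p1 ∧ p1 ∨ ¬p1 ∧ ¬p1)   (idempotence)
= p3 ∧ ¬p1   (distribution)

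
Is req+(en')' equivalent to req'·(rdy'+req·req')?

E1: req+(en')'
    = req+en
E2: req'·(rdy'+req·req')
    = req'·rdy'
These differ: at en=1, rdy=0, req=1, E1 = 1 but E2 = 0.

No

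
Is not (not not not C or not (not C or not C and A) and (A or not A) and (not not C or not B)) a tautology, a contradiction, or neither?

not (not not not C or not (not C or not C and A) and (A or not A) and (not not C or not B))
= not (not not not C or not (not C or not C and A) and (not not C or not B))
= not (not not not C or not not C and (not not C or not B))
= not (not not not C or not not C)
= not not C and not C
= C and not C
= False

contradiction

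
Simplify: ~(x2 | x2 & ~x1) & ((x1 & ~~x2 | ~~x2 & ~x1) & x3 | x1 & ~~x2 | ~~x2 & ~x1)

0

~(x2 | x2 & ~x1) & ((x1 & ~~x2 | ~~x2 & ~x1) & x3 | x1 & ~~x2 | ~~x2 & ~x1)
= ~(x2 | x2 & ~x1) & (x1 & ~~x2 | ~~x2 & ~x1)
= ~(x2 | x2 & ~x1) & ~~x2
= ~(x2 | x2 & ~x1) & x2
= ~x2 & x2
= 0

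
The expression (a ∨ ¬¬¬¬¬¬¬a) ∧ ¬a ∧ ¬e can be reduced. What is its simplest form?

(a ∨ ¬¬¬¬¬¬¬a) ∧ ¬a ∧ ¬e
= (a ∨ ¬¬¬¬¬a) ∧ ¬a ∧ ¬e   — double negation
= (a ∨ ¬¬¬a) ∧ ¬a ∧ ¬e   — double negation
= (a ∨ ¬a) ∧ ¬a ∧ ¬e   — double negation
= ¬a ∧ ¬e   — complement / identity

¬a ∧ ¬e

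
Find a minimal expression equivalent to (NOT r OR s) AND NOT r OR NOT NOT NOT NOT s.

NOT r OR s

(NOT r OR s) AND NOT r OR NOT NOT NOT NOT s
= NOT r OR NOT NOT NOT NOT s
= NOT r OR NOT NOT s
= NOT r OR s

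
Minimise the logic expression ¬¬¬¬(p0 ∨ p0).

p0

¬¬¬¬(p0 ∨ p0)
= ¬¬(p0 ∨ p0)
= ¬¬p0
= p0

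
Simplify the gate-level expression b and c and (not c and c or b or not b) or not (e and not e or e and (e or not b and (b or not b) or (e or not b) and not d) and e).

b and c or not e

b and c and (not c and c or b or not b) or not (e and not e or e and (e or not b and (b or not b) or (e or not b) and not d) and e)
= b and c and (not c and c or b or not b) or not (e and not e or e and (e or not b or (e or not b) and not d) and e)   [complement / identity]
= b and c and (not c and c or b or not b) or not (e and not e or e and (e or not b) and e)   [absorption]
= b and c and (b or not b) or not (e and not e or e and (e or not b) and e)   [complement / identity]
= b and c and (b or not b) or not (e and not e or e and e)   [absorption]
= b and c or not (e and not e or e and e)   [complement / identity]
= b and c or not e   [distribution]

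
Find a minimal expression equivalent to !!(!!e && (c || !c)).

!!(!!e && (c || !c))
= !!(e && (c || !c))   [double negation]
= e && (c || !c)   [double negation]
= e   [complement / identity]

e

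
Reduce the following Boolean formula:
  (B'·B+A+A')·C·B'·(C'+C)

(B'·B+A+A')·C·B'·(C'+C)
= (A+A')·C·B'·(C'+C)   [complement / identity]
= (A+A')·C·B'   [complement / identity]
= C·B'   [complement / identity]

C·B'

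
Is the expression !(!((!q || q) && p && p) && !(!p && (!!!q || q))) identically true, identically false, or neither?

!(!((!q || q) && p && p) && !(!p && (!!!q || q)))
= !(!((!q || q) && p) && !(!p && (!!!q || q)))
= (!q || q) && p || !p && (!!!q || q)
= (!q || q) && p || !p && (!q || q)
= !q || q
= true

identically true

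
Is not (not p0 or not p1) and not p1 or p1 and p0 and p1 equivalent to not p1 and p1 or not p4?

No

E1: not (not p0 or not p1) and not p1 or p1 and p0 and p1
    = p0 and p1 and not p1 or p1 and p0 and p1   [De Morgan]
    = p0 and p1   [distribution]
E2: not p1 and p1 or not p4
    = not p4   [complement / identity]
These differ: at p0=0, p1=0, p4=0, E1 = 0 but E2 = 1.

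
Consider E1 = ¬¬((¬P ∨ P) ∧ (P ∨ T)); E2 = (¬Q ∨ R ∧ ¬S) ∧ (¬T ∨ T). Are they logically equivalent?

No

E1: ¬¬((¬P ∨ P) ∧ (P ∨ T))
    = ¬¬(P ∨ T)
    = P ∨ T
E2: (¬Q ∨ R ∧ ¬S) ∧ (¬T ∨ T)
    = ¬Q ∨ R ∧ ¬S
These differ: at P=1, Q=1, R=0, S=1, T=0, E1 = 1 but E2 = 0.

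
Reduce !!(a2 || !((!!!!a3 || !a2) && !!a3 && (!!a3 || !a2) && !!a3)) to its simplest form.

a2 || !a3

!!(a2 || !((!!!!a3 || !a2) && !!a3 && (!!a3 || !a2) && !!a3))
= !!(a2 || !((!!a3 || !a2) && !!a3 && (!!a3 || !a2) && !!a3))
= !!(a2 || !((!!a3 || !a2) && !!a3))
= !!(a2 || !!!a3)
= !!(a2 || !a3)
= a2 || !a3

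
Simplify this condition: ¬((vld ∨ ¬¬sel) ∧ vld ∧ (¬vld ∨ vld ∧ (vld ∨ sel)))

¬((vld ∨ ¬¬sel) ∧ vld ∧ (¬vld ∨ vld ∧ (vld ∨ sel)))
= ¬((vld ∨ sel) ∧ vld ∧ (¬vld ∨ vld ∧ (vld ∨ sel)))
= ¬((vld ∨ sel) ∧ vld ∧ (¬vld ∨ vld))
= ¬((vld ∨ sel) ∧ vld)
= ¬vld

¬vld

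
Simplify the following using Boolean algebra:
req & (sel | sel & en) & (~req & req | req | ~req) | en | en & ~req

req & (sel | sel & en) & (~req & req | req | ~req) | en | en & ~req
= req & (sel | sel & en) & (req | ~req) | en | en & ~req
= req & (sel | sel & en) | en | en & ~req
= req & sel | en | en & ~req
= req & sel | en

req & sel | en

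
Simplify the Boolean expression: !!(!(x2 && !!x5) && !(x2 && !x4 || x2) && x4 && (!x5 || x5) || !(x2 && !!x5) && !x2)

!!(!(x2 && !!x5) && !(x2 && !x4 || x2) && x4 && (!x5 || x5) || !(x2 && !!x5) && !x2)
= !!(!(x2 && !!x5) && !(x2 && !x4 || x2) && x4 || !(x2 && !!x5) && !x2)
= !!(!(x2 && !!x5) && !x2 && x4 || !(x2 && !!x5) && !x2)
= !!(!(x2 && !!x5) && !x2)
= !!(!(x2 && x5) && !x2)
= !(x2 && x5 || x2)
= !x2

!x2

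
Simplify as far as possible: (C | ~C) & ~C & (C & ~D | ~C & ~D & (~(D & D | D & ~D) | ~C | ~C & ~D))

(C | ~C) & ~C & (C & ~D | ~C & ~D & (~(D & D | D & ~D) | ~C | ~C & ~D))
= ~C & (C & ~D | ~C & ~D & (~(D & D | D & ~D) | ~C | ~C & ~D))   — complement / identity
= ~C & (C & ~D | ~C & ~D & (~(D & D | D & ~D) | ~C))   — absorption
= ~C & (C & ~D | ~C & ~D & (~D | ~C))   — distribution
= ~C & (C & ~D | ~C & ~D)   — absorption
= ~C & ~D   — distribution

~C & ~D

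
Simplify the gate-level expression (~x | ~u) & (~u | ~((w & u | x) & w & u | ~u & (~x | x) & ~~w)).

(~x | ~u) & (~u | ~((w & u | x) & w & u | ~u & (~x | x) & ~~w))
= (~x | ~u) & (~u | ~(w & u | ~u & (~x | x) & ~~w))
= (~x | ~u) & (~u | ~(w & u | ~u & ~~w))
= (~x | ~u) & (~u | ~(w & u | ~u & w))
= (~x | ~u) & (~u | ~w)
= ~x & ~w | ~u

~x & ~w | ~u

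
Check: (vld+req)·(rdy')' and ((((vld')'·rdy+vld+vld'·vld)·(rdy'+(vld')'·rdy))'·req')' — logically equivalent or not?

No

E1: (vld+req)·(rdy')'
    = (vld+req)·rdy
E2: ((((vld')'·rdy+vld+vld'·vld)·(rdy'+(vld')'·rdy))'·req')'
    = (((vld')'·rdy+(vld+vld'·vld)·rdy')'·req')'
    = (((vld')'·rdy+vld·rdy')'·req')'
    = ((vld·rdy+vld·rdy')'·req')'
    = (vld'·req')'
    = vld+req
These differ: at rdy=0, req=1, vld=0, E1 = 0 but E2 = 1.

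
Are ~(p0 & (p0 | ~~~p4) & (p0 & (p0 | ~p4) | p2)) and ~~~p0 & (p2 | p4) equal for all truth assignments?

No

E1: ~(p0 & (p0 | ~~~p4) & (p0 & (p0 | ~p4) | p2))
    = ~(p0 & (p0 | ~p4) & (p0 & (p0 | ~p4) | p2))
    = ~(p0 & (p0 | ~p4))
    = ~p0
E2: ~~~p0 & (p2 | p4)
    = ~p0 & (p2 | p4)
These differ: at p0=0, p2=0, p4=0, E1 = 1 but E2 = 0.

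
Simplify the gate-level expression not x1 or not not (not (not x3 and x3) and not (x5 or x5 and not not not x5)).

not x1 or not not (not (not x3 and x3) and not (x5 or x5 and not not not x5))
= not x1 or not not (not (not x3 and x3) and not (x5 or x5 and not x5))   (double negation)
= not x1 or not not (not (not x3 and x3) and not x5)   (complement / identity)
= not x1 or not (not x3 and x3 or x5)   (De Morgan)
= not x1 or not x5   (complement / identity)

not x1 or not x5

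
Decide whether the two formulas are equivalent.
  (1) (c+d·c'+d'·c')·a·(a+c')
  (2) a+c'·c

E1: (c+d·c'+d'·c')·a·(a+c')
    = (c+c')·a·(a+c')
    = (c+c')·a
    = a
E2: a+c'·c
    = a
Both reduce to a, so they are equivalent.

Yes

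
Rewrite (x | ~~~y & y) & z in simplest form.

(x | ~~~y & y) & z
= (x | ~y & y) & z   — double negation
= x & z   — complement / identity

x & z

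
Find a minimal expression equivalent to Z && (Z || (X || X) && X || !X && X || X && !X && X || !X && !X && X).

Z

Z && (Z || (X || X) && X || !X && X || X && !X && X || !X && !X && X)
= Z && (Z || (X || X) && X || !X && X || !X && X)   (distribution)
= Z && (Z || (X || X) && X || !X && X)   (complement / identity)
= Z && (Z || X && X || !X && X)   (idempotence)
= Z && (Z || X)   (distribution)
= Z   (absorption)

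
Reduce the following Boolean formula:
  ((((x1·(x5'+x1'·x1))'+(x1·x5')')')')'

x1·x5'

((((x1·(x5'+x1'·x1))'+(x1·x5')')')')'
= ((((x1·x5')'+(x1·x5')')')')'
= ((x1·x5')'+(x1·x5')')'
= ((x1·x5')')'
= x1·x5'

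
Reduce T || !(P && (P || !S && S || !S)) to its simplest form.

T || !P

T || !(P && (P || !S && S || !S))
= T || !(P && (P || !S))
= T || !P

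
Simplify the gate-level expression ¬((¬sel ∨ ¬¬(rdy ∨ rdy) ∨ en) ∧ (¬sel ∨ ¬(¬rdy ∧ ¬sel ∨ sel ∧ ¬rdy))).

sel ∧ ¬rdy

¬((¬sel ∨ ¬¬(rdy ∨ rdy) ∨ en) ∧ (¬sel ∨ ¬(¬rdy ∧ ¬sel ∨ sel ∧ ¬rdy)))
= ¬((¬sel ∨ ¬¬(rdy ∨ rdy) ∨ en) ∧ (¬sel ∨ ¬¬rdy))   (distribution)
= ¬((¬sel ∨ ¬¬rdy ∨ en) ∧ (¬sel ∨ ¬¬rdy))   (idempotence)
= ¬(¬sel ∨ ¬¬rdy)   (absorption)
= sel ∧ ¬rdy   (De Morgan)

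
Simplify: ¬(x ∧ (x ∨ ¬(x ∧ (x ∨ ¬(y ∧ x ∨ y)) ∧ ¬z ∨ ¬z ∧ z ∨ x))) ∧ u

¬(x ∧ (x ∨ ¬(x ∧ (x ∨ ¬(y ∧ x ∨ y)) ∧ ¬z ∨ ¬z ∧ z ∨ x))) ∧ u
= ¬(x ∧ (x ∨ ¬(x ∧ (x ∨ ¬(y ∧ x ∨ y)) ∧ ¬z ∨ x))) ∧ u
= ¬(x ∧ (x ∨ ¬(x ∧ (x ∨ ¬y) ∧ ¬z ∨ x))) ∧ u
= ¬(x ∧ (x ∨ ¬(x ∧ ¬z ∨ x))) ∧ u
= ¬(x ∧ (x ∨ ¬x)) ∧ u
= ¬x ∧ u

¬x ∧ u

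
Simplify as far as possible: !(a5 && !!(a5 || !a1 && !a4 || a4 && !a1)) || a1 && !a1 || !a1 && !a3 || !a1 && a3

!a5 || !a1

!(a5 && !!(a5 || !a1 && !a4 || a4 && !a1)) || a1 && !a1 || !a1 && !a3 || !a1 && a3
= !(a5 && (a5 || !a1 && !a4 || a4 && !a1)) || a1 && !a1 || !a1 && !a3 || !a1 && a3
= !(a5 && (a5 || !a1 && !a4 || a4 && !a1)) || a1 && !a1 || !a1
= !(a5 && (a5 || !a1 && !a4 || a4 && !a1)) || !a1
= !(a5 && (a5 || !a1)) || !a1
= !a5 || !a1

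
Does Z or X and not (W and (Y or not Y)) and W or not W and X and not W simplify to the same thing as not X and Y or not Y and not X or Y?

E1: Z or X and not (W and (Y or not Y)) and W or not W and X and not W
    = Z or X and not W and W or not W and X and not W   [complement / identity]
    = Z or X and not W   [distribution]
E2: not X and Y or not Y and not X or Y
    = not X or Y   [distribution]
These differ: at W=0, X=0, Y=1, Z=0, E1 = 0 but E2 = 1.

No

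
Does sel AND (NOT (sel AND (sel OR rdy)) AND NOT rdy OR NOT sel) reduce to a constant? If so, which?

yes, False

sel AND (NOT (sel AND (sel OR rdy)) AND NOT rdy OR NOT sel)
= sel AND (NOT sel AND NOT rdy OR NOT sel)
= sel AND NOT sel
= FALSE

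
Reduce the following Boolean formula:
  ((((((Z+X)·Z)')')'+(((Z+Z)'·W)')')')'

((((((Z+X)·Z)')')'+(((Z+Z)'·W)')')')'
= ((((((Z+X)·Z)')')'+(Z+Z)'·W)')'
= ((((Z+X)·Z)'+(Z+Z)'·W)')'
= ((Z'+(Z+Z)'·W)')'
= ((Z'+Z'·W)')'
= Z'+Z'·W
= Z'

Z'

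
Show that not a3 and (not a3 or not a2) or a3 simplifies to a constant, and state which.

True

not a3 and (not a3 or not a2) or a3
= not a3 or a3   — absorption
= True   — complement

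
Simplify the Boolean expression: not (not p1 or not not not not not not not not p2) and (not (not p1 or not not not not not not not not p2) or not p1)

p1 and not p2

not (not p1 or not not not not not not not not p2) and (not (not p1 or not not not not not not not not p2) or not p1)
= not (not p1 or not not not not not not not not p2)   — absorption
= not (not p1 or not not not not not not p2)   — double negation
= not (not p1 or not not not not p2)   — double negation
= not (not p1 or not not p2)   — double negation
= p1 and not p2   — De Morgan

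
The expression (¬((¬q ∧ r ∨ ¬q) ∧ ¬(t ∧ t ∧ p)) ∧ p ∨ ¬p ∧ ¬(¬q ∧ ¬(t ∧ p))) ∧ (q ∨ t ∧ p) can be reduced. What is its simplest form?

q ∨ t ∧ p

(¬((¬q ∧ r ∨ ¬q) ∧ ¬(t ∧ t ∧ p)) ∧ p ∨ ¬p ∧ ¬(¬q ∧ ¬(t ∧ p))) ∧ (q ∨ t ∧ p)
= (¬(¬q ∧ ¬(t ∧ t ∧ p)) ∧ p ∨ ¬p ∧ ¬(¬q ∧ ¬(t ∧ p))) ∧ (q ∨ t ∧ p)   — absorption
= (¬(¬q ∧ ¬(t ∧ p)) ∧ p ∨ ¬p ∧ ¬(¬q ∧ ¬(t ∧ p))) ∧ (q ∨ t ∧ p)   — idempotence
= ¬(¬q ∧ ¬(t ∧ p)) ∧ (q ∨ t ∧ p)   — distribution
= (q ∨ t ∧ p) ∧ (q ∨ t ∧ p)   — De Morgan
= q ∨ t ∧ p   — idempotence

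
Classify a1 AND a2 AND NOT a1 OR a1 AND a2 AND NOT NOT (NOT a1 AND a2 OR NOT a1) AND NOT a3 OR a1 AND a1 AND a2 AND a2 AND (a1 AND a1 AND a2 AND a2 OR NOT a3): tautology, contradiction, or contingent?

contingent

a1 AND a2 AND NOT a1 OR a1 AND a2 AND NOT NOT (NOT a1 AND a2 OR NOT a1) AND NOT a3 OR a1 AND a1 AND a2 AND a2 AND (a1 AND a1 AND a2 AND a2 OR NOT a3)
= a1 AND a2 AND NOT a1 OR a1 AND a2 AND NOT NOT (NOT a1 AND a2 OR NOT a1) AND NOT a3 OR a1 AND a1 AND a2 AND a2
= a1 AND a2 AND NOT a1 OR a1 AND a2 AND (NOT a1 AND a2 OR NOT a1) AND NOT a3 OR a1 AND a1 AND a2 AND a2
= a1 AND a2 AND NOT a1 OR a1 AND a2 AND NOT a1 AND NOT a3 OR a1 AND a1 AND a2 AND a2
= a1 AND a2 AND NOT a1 OR a1 AND a1 AND a2 AND a2
= a1 AND a2 AND NOT a1 OR a1 AND a1 AND a2
= a1 AND a2
This depends on a1, a2, so it is not a constant.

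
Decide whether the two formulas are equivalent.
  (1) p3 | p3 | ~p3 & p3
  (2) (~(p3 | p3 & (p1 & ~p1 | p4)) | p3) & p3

E1: p3 | p3 | ~p3 & p3
    = p3 | p3   [complement / identity]
    = p3   [idempotence]
E2: (~(p3 | p3 & (p1 & ~p1 | p4)) | p3) & p3
    = (~(p3 | p3 & p4) | p3) & p3   [complement / identity]
    = (~p3 | p3) & p3   [absorption]
    = p3   [complement / identity]
Both reduce to p3, so they are equivalent.

Yes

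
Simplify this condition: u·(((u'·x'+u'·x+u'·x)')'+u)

u·(((u'·x'+u'·x+u'·x)')'+u)
= u·(((u'·x'+u'·x)')'+u)
= u·(((u')')'+u)
= u·(u'+u)
= u

u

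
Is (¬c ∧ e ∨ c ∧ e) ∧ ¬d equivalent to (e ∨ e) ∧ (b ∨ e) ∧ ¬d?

Yes

E1: (¬c ∧ e ∨ c ∧ e) ∧ ¬d
    = e ∧ ¬d   [distribution]
E2: (e ∨ e) ∧ (b ∨ e) ∧ ¬d
    = (e ∨ e ∧ b) ∧ ¬d   [distribution]
    = e ∧ ¬d   [absorption]
Both reduce to e ∧ ¬d, so they are equivalent.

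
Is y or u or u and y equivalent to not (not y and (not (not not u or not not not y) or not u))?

E1: y or u or u and y
    = y or u   (absorption)
E2: not (not y and (not (not not u or not not not y) or not u))
    = not (not y and (not u and not not y or not u))   (De Morgan)
    = not (not y and (not u and y or not u))   (double negation)
    = not (not y and not u)   (absorption)
    = y or u   (De Morgan)
Both reduce to y or u, so they are equivalent.

Yes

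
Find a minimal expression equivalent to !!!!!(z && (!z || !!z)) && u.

!!!!!(z && (!z || !!z)) && u
= !!!!!(z && (!z || z)) && u   (double negation)
= !!!(z && (!z || z)) && u   (double negation)
= !!!z && u   (complement / identity)
= !z && u   (double negation)

!z && u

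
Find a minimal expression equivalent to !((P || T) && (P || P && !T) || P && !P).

!((P || T) && (P || P && !T) || P && !P)
= !((P || T) && P || P && !P)   (absorption)
= !(P || P && !P)   (absorption)
= !P   (complement / identity)

!P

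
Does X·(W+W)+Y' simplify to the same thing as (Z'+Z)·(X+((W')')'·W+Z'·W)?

No

E1: X·(W+W)+Y'
    = X·W+Y'
E2: (Z'+Z)·(X+((W')')'·W+Z'·W)
    = (Z'+Z)·(X+W'·W+Z'·W)
    = X+W'·W+Z'·W
    = X+Z'·W
These differ: at W=0, X=0, Y=0, Z=0, E1 = 1 but E2 = 0.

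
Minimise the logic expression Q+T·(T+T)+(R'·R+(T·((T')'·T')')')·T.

Q+T·(T+T)+(R'·R+(T·((T')'·T')')')·T
= Q+T·T+(R'·R+(T·((T')'·T')')')·T   — idempotence
= Q+T·T+(R'·R+(T·(T'+T))')·T   — De Morgan
= Q+T·T+(R'·R+T')·T   — complement / identity
= Q+T·T+T'·T   — complement / identity
= Q+T   — distribution

Q+T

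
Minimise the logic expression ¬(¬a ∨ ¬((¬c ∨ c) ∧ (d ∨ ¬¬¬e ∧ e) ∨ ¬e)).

a ∧ (d ∨ ¬e)

¬(¬a ∨ ¬((¬c ∨ c) ∧ (d ∨ ¬¬¬e ∧ e) ∨ ¬e))
= a ∧ ((¬c ∨ c) ∧ (d ∨ ¬¬¬e ∧ e) ∨ ¬e)
= a ∧ ((¬c ∨ c) ∧ (d ∨ ¬e ∧ e) ∨ ¬e)
= a ∧ ((¬c ∨ c) ∧ d ∨ ¬e)
= a ∧ (d ∨ ¬e)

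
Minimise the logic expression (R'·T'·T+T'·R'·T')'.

(R'·T'·T+T'·R'·T')'
= (R'·T')'
= R+T

R+T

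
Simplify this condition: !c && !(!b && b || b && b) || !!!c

!c && !(!b && b || b && b) || !!!c
= !c && !(!b && b || b && b) || !c   (double negation)
= !c && !b || !c   (distribution)
= !c   (absorption)

!c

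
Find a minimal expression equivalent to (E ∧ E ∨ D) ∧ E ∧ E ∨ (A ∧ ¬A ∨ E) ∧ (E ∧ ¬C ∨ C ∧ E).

(E ∧ E ∨ D) ∧ E ∧ E ∨ (A ∧ ¬A ∨ E) ∧ (E ∧ ¬C ∨ C ∧ E)
= E ∧ E ∨ (A ∧ ¬A ∨ E) ∧ (E ∧ ¬C ∨ C ∧ E)   (absorption)
= E ∧ E ∨ (A ∧ ¬A ∨ E) ∧ E   (distribution)
= E ∧ E ∨ E ∧ E   (complement / identity)
= E ∧ E   (idempotence)
= E   (idempotence)

E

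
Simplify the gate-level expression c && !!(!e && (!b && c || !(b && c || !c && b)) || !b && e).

c && !!(!e && (!b && c || !(b && c || !c && b)) || !b && e)
= c && !!(!e && (!b && c || !b) || !b && e)
= c && !!(!e && !b || !b && e)
= c && !!!b
= c && !b

c && !b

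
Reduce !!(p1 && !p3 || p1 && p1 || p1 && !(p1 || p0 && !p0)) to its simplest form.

!!(p1 && !p3 || p1 && p1 || p1 && !(p1 || p0 && !p0))
= !!(p1 && !p3 || p1 && p1 || p1 && !p1)   [complement / identity]
= p1 && !p3 || p1 && p1 || p1 && !p1   [double negation]
= p1 && !p3 || p1   [distribution]
= p1   [absorption]

p1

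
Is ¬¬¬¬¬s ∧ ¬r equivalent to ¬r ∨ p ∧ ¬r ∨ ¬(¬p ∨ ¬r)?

No

E1: ¬¬¬¬¬s ∧ ¬r
    = ¬¬¬s ∧ ¬r   [double negation]
    = ¬s ∧ ¬r   [double negation]
E2: ¬r ∨ p ∧ ¬r ∨ ¬(¬p ∨ ¬r)
    = ¬r ∨ p ∧ ¬r ∨ p ∧ r   [De Morgan]
    = ¬r ∨ p   [distribution]
These differ: at p=1, r=0, s=1, E1 = 0 but E2 = 1.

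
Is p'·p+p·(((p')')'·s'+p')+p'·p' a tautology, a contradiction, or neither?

neither

p'·p+p·(((p')')'·s'+p')+p'·p'
= p'·p+p·(p'·s'+p')+p'·p'
= p'·p+p·p'+p'·p'
= p·p'+p'·p'
= p'
This depends on p, so it is not a constant.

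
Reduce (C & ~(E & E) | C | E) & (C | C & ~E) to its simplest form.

(C & ~(E & E) | C | E) & (C | C & ~E)
= (C & ~E | C | E) & (C | C & ~E)
= (C | E) & (C | C & ~E)
= (C | E) & C
= C

C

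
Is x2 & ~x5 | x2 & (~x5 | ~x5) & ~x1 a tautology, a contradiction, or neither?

neither

x2 & ~x5 | x2 & (~x5 | ~x5) & ~x1
= x2 & ~x5 | x2 & ~x5 & ~x1   — idempotence
= x2 & ~x5   — absorption
This depends on x2, x5, so it is not a constant.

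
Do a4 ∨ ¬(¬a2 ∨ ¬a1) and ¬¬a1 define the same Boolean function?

E1: a4 ∨ ¬(¬a2 ∨ ¬a1)
    = a4 ∨ a2 ∧ a1   (De Morgan)
E2: ¬¬a1
    = a1   (double negation)
These differ: at a1=0, a2=0, a4=1, E1 = 1 but E2 = 0.

No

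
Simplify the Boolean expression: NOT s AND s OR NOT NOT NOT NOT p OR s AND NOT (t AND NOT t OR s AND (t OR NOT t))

p

NOT s AND s OR NOT NOT NOT NOT p OR s AND NOT (t AND NOT t OR s AND (t OR NOT t))
= NOT s AND s OR NOT NOT p OR s AND NOT (t AND NOT t OR s AND (t OR NOT t))   [double negation]
= NOT s AND s OR NOT NOT p OR s AND NOT (t AND NOT t OR s)   [complement / identity]
= NOT s AND s OR p OR s AND NOT (t AND NOT t OR s)   [double negation]
= NOT s AND s OR p OR s AND NOT s   [complement / identity]
= p OR s AND NOT s   [complement / identity]
= p   [complement / identity]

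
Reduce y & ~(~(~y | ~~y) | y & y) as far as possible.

y & ~(~(~y | ~~y) | y & y)
= y & ~(y & ~y | y & y)
= y & ~y
= 0

0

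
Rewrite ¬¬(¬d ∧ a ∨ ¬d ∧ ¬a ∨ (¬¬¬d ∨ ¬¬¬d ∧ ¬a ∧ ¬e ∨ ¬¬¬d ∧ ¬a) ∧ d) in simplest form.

¬¬(¬d ∧ a ∨ ¬d ∧ ¬a ∨ (¬¬¬d ∨ ¬¬¬d ∧ ¬a ∧ ¬e ∨ ¬¬¬d ∧ ¬a) ∧ d)
= ¬¬(¬d ∧ a ∨ ¬d ∧ ¬a ∨ (¬¬¬d ∨ ¬¬¬d ∧ ¬a) ∧ d)   — absorption
= ¬¬(¬d ∧ a ∨ ¬d ∧ ¬a ∨ ¬¬¬d ∧ d)   — absorption
= ¬¬(¬d ∨ ¬¬¬d ∧ d)   — distribution
= ¬¬(¬d ∨ ¬d ∧ d)   — double negation
= ¬¬¬d   — complement / identity
= ¬d   — double negation

¬d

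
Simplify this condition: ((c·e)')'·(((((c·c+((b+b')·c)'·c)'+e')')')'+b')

((c·e)')'·(((((c·c+((b+b')·c)'·c)'+e')')')'+b')
= ((c·e)')'·(((((c·c+c'·c)'+e')')')'+b')   (complement / identity)
= ((c·e)')'·((((c·c+c'·c)·e)')'+b')   (De Morgan)
= ((c·e)')'·(((c·e)')'+b')   (distribution)
= ((c·e)')'   (absorption)
= c·e   (double negation)

c·e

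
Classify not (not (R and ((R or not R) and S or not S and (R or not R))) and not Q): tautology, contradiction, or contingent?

contingent

not (not (R and ((R or not R) and S or not S and (R or not R))) and not Q)
= not (not (R and (R or not R)) and not Q)   — distribution
= R and (R or not R) or Q   — De Morgan
= R or Q   — complement / identity
This depends on Q, R, so it is not a constant.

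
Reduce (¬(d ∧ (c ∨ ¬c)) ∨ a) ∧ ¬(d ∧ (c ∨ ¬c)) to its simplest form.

(¬(d ∧ (c ∨ ¬c)) ∨ a) ∧ ¬(d ∧ (c ∨ ¬c))
= ¬(d ∧ (c ∨ ¬c))   — absorption
= ¬d   — complement / identity

¬d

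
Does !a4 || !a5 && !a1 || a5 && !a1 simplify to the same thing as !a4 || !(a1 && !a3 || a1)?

Yes

E1: !a4 || !a5 && !a1 || a5 && !a1
    = !a4 || !a1
E2: !a4 || !(a1 && !a3 || a1)
    = !a4 || !a1
Both reduce to !a4 || !a1, so they are equivalent.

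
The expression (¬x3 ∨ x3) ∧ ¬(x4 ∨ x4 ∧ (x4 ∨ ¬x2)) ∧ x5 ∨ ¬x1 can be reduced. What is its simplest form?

(¬x3 ∨ x3) ∧ ¬(x4 ∨ x4 ∧ (x4 ∨ ¬x2)) ∧ x5 ∨ ¬x1
= (¬x3 ∨ x3) ∧ ¬(x4 ∨ x4) ∧ x5 ∨ ¬x1   — absorption
= (¬x3 ∨ x3) ∧ ¬x4 ∧ x5 ∨ ¬x1   — idempotence
= ¬x4 ∧ x5 ∨ ¬x1   — complement / identity

¬x4 ∧ x5 ∨ ¬x1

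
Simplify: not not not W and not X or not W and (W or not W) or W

True

not not not W and not X or not W and (W or not W) or W
= not not not W and not X or not W or W   [complement / identity]
= not W and not X or not W or W   [double negation]
= not W or W   [absorption]
= True   [complement]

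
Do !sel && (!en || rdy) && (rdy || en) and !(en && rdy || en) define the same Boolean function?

E1: !sel && (!en || rdy) && (rdy || en)
    = !sel && (!en && en || rdy)
    = !sel && rdy
E2: !(en && rdy || en)
    = !en
These differ: at en=0, rdy=0, sel=1, E1 = 0 but E2 = 1.

No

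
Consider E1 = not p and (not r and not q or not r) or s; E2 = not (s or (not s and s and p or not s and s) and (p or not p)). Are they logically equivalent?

No

E1: not p and (not r and not q or not r) or s
    = not p and not r or s   (absorption)
E2: not (s or (not s and s and p or not s and s) and (p or not p))
    = not (s or not s and s and (p or not p))   (absorption)
    = not (s or not s and s)   (complement / identity)
    = not s   (complement / identity)
These differ: at p=1, q=0, r=0, s=1, E1 = 1 but E2 = 0.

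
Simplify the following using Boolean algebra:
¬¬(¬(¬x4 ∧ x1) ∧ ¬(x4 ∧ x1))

¬x1

¬¬(¬(¬x4 ∧ x1) ∧ ¬(x4 ∧ x1))
= ¬(¬x4 ∧ x1 ∨ x4 ∧ x1)
= ¬(x1 ∧ (¬x4 ∨ x4))
= ¬x1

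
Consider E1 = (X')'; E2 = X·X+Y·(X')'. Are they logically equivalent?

Yes

E1: (X')'
    = X
E2: X·X+Y·(X')'
    = X·X+Y·X
    = X·(X+Y)
    = X
Both reduce to X, so they are equivalent.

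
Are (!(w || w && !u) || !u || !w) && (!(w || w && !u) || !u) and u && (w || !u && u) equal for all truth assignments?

E1: (!(w || w && !u) || !u || !w) && (!(w || w && !u) || !u)
    = !(w || w && !u) || !u   (absorption)
    = !w || !u   (absorption)
E2: u && (w || !u && u)
    = u && w   (complement / identity)
These differ: at u=0, w=0, E1 = 1 but E2 = 0.

No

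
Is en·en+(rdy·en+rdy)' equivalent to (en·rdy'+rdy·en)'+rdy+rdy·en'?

E1: en·en+(rdy·en+rdy)'
    = en·en+rdy'   — absorption
    = en+rdy'   — idempotence
E2: (en·rdy'+rdy·en)'+rdy+rdy·en'
    = (en·rdy'+rdy·en)'+rdy   — absorption
    = en'+rdy   — distribution
These differ: at en=0, rdy=1, E1 = 0 but E2 = 1.

No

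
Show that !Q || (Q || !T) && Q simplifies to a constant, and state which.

true

!Q || (Q || !T) && Q
= !Q || Q
= true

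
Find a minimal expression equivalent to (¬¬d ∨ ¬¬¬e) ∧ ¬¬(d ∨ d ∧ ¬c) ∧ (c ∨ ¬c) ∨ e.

(¬¬d ∨ ¬¬¬e) ∧ ¬¬(d ∨ d ∧ ¬c) ∧ (c ∨ ¬c) ∨ e
= (¬¬d ∨ ¬¬¬e) ∧ ¬¬d ∧ (c ∨ ¬c) ∨ e   [absorption]
= (¬¬d ∨ ¬e) ∧ ¬¬d ∧ (c ∨ ¬c) ∨ e   [double negation]
= (¬¬d ∨ ¬e) ∧ ¬¬d ∨ e   [complement / identity]
= ¬¬d ∨ e   [absorption]
= d ∨ e   [double negation]

d ∨ e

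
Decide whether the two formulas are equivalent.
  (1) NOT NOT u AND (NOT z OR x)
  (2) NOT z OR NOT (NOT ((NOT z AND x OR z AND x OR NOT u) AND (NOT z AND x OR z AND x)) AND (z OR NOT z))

E1: NOT NOT u AND (NOT z OR x)
    = u AND (NOT z OR x)   (double negation)
E2: NOT z OR NOT (NOT ((NOT z AND x OR z AND x OR NOT u) AND (NOT z AND x OR z AND x)) AND (z OR NOT z))
    = NOT z OR NOT NOT ((NOT z AND x OR z AND x OR NOT u) AND (NOT z AND x OR z AND x))   (complement / identity)
    = NOT z OR NOT NOT (NOT z AND x OR z AND x)   (absorption)
    = NOT z OR NOT NOT x   (distribution)
    = NOT z OR x   (double negation)
These differ: at u=0, x=1, z=0, E1 = 0 but E2 = 1.

No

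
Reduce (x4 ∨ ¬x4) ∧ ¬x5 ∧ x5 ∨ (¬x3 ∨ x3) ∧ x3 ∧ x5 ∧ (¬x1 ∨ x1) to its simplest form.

(x4 ∨ ¬x4) ∧ ¬x5 ∧ x5 ∨ (¬x3 ∨ x3) ∧ x3 ∧ x5 ∧ (¬x1 ∨ x1)
= ¬x5 ∧ x5 ∨ (¬x3 ∨ x3) ∧ x3 ∧ x5 ∧ (¬x1 ∨ x1)   [complement / identity]
= ¬x5 ∧ x5 ∨ (¬x3 ∨ x3) ∧ x3 ∧ x5   [complement / identity]
= (¬x3 ∨ x3) ∧ x3 ∧ x5   [complement / identity]
= x3 ∧ x5   [complement / identity]

x3 ∧ x5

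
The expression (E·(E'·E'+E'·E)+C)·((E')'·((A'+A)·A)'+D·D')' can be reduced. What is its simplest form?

C·(E'+A)

(E·(E'·E'+E'·E)+C)·((E')'·((A'+A)·A)'+D·D')'
= (E·(E'·E'+E'·E)+C)·((E')'·A'+D·D')'   (complement / identity)
= (E·E'+C)·((E')'·A'+D·D')'   (distribution)
= (E·E'+C)·((E')'·A')'   (complement / identity)
= C·((E')'·A')'   (complement / identity)
= C·(E'+A)   (De Morgan)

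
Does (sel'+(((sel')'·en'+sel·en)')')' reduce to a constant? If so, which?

yes, False

(sel'+(((sel')'·en'+sel·en)')')'
= (sel'+((sel·en'+sel·en)')')'
= (sel'+(sel')')'
= sel·sel'
= 0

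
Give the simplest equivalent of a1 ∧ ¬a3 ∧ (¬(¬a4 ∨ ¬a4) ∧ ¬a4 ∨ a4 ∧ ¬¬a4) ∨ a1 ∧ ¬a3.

a1 ∧ ¬a3 ∧ (¬(¬a4 ∨ ¬a4) ∧ ¬a4 ∨ a4 ∧ ¬¬a4) ∨ a1 ∧ ¬a3
= a1 ∧ ¬a3 ∧ (¬¬a4 ∧ ¬a4 ∨ a4 ∧ ¬¬a4) ∨ a1 ∧ ¬a3
= a1 ∧ ¬a3 ∧ ¬¬a4 ∨ a1 ∧ ¬a3
= a1 ∧ ¬a3 ∧ a4 ∨ a1 ∧ ¬a3
= a1 ∧ ¬a3

a1 ∧ ¬a3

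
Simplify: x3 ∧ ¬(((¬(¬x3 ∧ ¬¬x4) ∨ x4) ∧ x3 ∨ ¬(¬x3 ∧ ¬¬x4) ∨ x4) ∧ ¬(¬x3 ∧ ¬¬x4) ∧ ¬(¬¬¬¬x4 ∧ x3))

x3 ∧ x4

x3 ∧ ¬(((¬(¬x3 ∧ ¬¬x4) ∨ x4) ∧ x3 ∨ ¬(¬x3 ∧ ¬¬x4) ∨ x4) ∧ ¬(¬x3 ∧ ¬¬x4) ∧ ¬(¬¬¬¬x4 ∧ x3))
= x3 ∧ ¬((¬(¬x3 ∧ ¬¬x4) ∨ x4) ∧ ¬(¬x3 ∧ ¬¬x4) ∧ ¬(¬¬¬¬x4 ∧ x3))
= x3 ∧ ¬(¬(¬x3 ∧ ¬¬x4) ∧ ¬(¬¬¬¬x4 ∧ x3))
= x3 ∧ (¬x3 ∧ ¬¬x4 ∨ ¬¬¬¬x4 ∧ x3)
= x3 ∧ (¬x3 ∧ ¬¬x4 ∨ ¬¬x4 ∧ x3)
= x3 ∧ ¬¬x4
= x3 ∧ x4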